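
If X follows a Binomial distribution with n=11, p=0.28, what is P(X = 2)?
0.224218

We have X ~ Binomial(n=11, p=0.28).

For a Binomial distribution, the PMF gives us the probability of each outcome.

Using the PMF formula:
P(X = 2) = 0.224218

Rounded to 4 decimal places: 0.2242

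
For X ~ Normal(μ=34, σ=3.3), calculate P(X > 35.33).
0.343463

We have X ~ Normal(μ=34, σ=3.3).

P(X > 35.33) = 1 - P(X ≤ 35.33)
                = 1 - F(35.33)
                = 1 - 0.656537
                = 0.343463

So there's approximately a 34.3% chance that X exceeds 35.33.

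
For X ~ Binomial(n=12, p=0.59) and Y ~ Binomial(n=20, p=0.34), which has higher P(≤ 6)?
Y has higher probability (P(Y ≤ 6) = 0.4540 > P(X ≤ 6) = 0.3616)

Compute P(≤ 6) for each distribution:

X ~ Binomial(n=12, p=0.59):
P(X ≤ 6) = 0.3616

Y ~ Binomial(n=20, p=0.34):
P(Y ≤ 6) = 0.4540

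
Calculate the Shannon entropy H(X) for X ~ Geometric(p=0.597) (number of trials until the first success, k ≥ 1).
1.1293 nats

We have X ~ Geometric(p=0.597) (number of trials until the first success, k ≥ 1).

The Shannon entropy measures the uncertainty or information content of the distribution.

For a Geometric distribution with p=0.597 (number of trials until the first success, k ≥ 1):
H(X) = 1.1293 nats

(In bits, this would be 1.6293 bits.)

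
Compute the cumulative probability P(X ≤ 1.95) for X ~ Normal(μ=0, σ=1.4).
0.918169

We have X ~ Normal(μ=0, σ=1.4).

The CDF gives us P(X ≤ k).

Using the CDF:
P(X ≤ 1.95) = 0.918169

This means there's approximately a 91.8% chance that X is at most 1.95.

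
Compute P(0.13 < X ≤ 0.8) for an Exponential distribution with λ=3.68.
0.567120

We have X ~ Exponential(λ=3.68).

To find P(0.13 < X ≤ 0.8), we use:
P(0.13 < X ≤ 0.8) = P(X ≤ 0.8) - P(X ≤ 0.13)
                 = F(0.8) - F(0.13)
                 = 0.947345 - 0.380226
                 = 0.567120

So there's approximately a 56.7% chance that X falls in this range.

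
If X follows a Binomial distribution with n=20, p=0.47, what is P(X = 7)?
0.102255

We have X ~ Binomial(n=20, p=0.47).

For a Binomial distribution, the PMF gives us the probability of each outcome.

Using the PMF formula:
P(X = 7) = 0.102255

Rounded to 4 decimal places: 0.1023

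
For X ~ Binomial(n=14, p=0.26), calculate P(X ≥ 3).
0.746735

We have X ~ Binomial(n=14, p=0.26).

For discrete distributions, P(X ≥ 3) = 1 - P(X ≤ 2).

P(X ≤ 2) = 0.253265
P(X ≥ 3) = 1 - 0.253265 = 0.746735

So there's approximately a 74.7% chance that X is at least 3.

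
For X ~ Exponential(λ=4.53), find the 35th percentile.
0.0951

We have X ~ Exponential(λ=4.53).

We want to find x such that P(X ≤ x) = 0.35.

This is the 35th percentile, which means 35% of values fall below this point.

Using the inverse CDF (quantile function):
x = F⁻¹(0.35) = 0.0951

Verification: P(X ≤ 0.0951) = 0.35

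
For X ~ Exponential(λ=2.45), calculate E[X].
0.4082

We have X ~ Exponential(λ=2.45).

For an Exponential distribution with λ=2.45:
E[X] = 0.4082

This is the expected (average) value of X.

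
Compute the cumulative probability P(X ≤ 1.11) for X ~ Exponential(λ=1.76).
0.858237

We have X ~ Exponential(λ=1.76).

The CDF gives us P(X ≤ k).

Using the CDF:
P(X ≤ 1.11) = 0.858237

This means there's approximately a 85.8% chance that X is at most 1.11.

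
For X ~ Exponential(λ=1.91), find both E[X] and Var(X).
E[X] = 0.5236, Var(X) = 0.2741

We have X ~ Exponential(λ=1.91).

For an Exponential distribution with λ=1.91:

Expected value:
E[X] = 0.5236

Variance:
Var(X) = 0.2741

Standard deviation:
σ = √Var(X) = 0.5236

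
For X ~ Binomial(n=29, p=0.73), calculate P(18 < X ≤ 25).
0.839458

We have X ~ Binomial(n=29, p=0.73).

To find P(18 < X ≤ 25), we use:
P(18 < X ≤ 25) = P(X ≤ 25) - P(X ≤ 18)
                 = F(25) - F(18)
                 = 0.972583 - 0.133125
                 = 0.839458

So there's approximately a 83.9% chance that X falls in this range.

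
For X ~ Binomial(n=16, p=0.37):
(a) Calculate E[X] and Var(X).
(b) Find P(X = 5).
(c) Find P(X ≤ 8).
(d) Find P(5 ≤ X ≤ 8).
(a) E[X] = 5.9200, Var(X) = 3.7296
(b) P(X = 5) = 0.187948
(c) P(X ≤ 8) = 0.907373
(d) P(5 ≤ X ≤ 8) = 0.672282

We have X ~ Binomial(n=16, p=0.37).

(a) Moments:
E[X] = 5.9200
Var(X) = 3.7296
σ = √Var(X) = 1.9312

(b) Point probability using PMF:
P(X = 5) = 0.187948

(c) Cumulative probability using CDF:
P(X ≤ 8) = F(8) = 0.907373

(d) Range probability:
P(5 ≤ X ≤ 8) = P(X ≤ 8) - P(X ≤ 4)
                   = F(8) - F(4)
                   = 0.907373 - 0.235092
                   = 0.672282

This means approximately 67.2% of outcomes fall in the interval [5, 8].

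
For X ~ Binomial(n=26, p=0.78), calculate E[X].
20.2800

We have X ~ Binomial(n=26, p=0.78).

For a Binomial distribution with n=26, p=0.78:
E[X] = 20.2800

This is the expected (average) value of X.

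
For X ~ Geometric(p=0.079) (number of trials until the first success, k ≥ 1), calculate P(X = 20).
0.016541

We have X ~ Geometric(p=0.079) (number of trials until the first success, k ≥ 1).

For a Geometric distribution, the PMF gives us the probability of each outcome.

Using the PMF formula:
P(X = 20) = 0.016541

Rounded to 4 decimal places: 0.0165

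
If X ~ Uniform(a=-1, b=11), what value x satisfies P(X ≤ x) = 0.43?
4.1600

We have X ~ Uniform(a=-1, b=11).

We want to find x such that P(X ≤ x) = 0.43.

This is the 43rd percentile, which means 43% of values fall below this point.

Using the inverse CDF (quantile function):
x = F⁻¹(0.43) = 4.1600

Verification: P(X ≤ 4.1600) = 0.43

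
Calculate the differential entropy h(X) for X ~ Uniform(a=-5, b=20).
3.2189 nats

We have X ~ Uniform(a=-5, b=20).

The differential entropy measures the uncertainty or information content of the distribution.

For a Uniform distribution with a=-5, b=20:
h(X) = 3.2189 nats

(In bits, this would be 4.6439 bits.)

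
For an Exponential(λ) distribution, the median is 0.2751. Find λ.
λ = 2.5196

For X ~ Exponential(λ), the CDF is F(x) = 1 - e^(-λx).
The median m satisfies F(m) = 0.5:
1 - e^(-λm) = 0.5
e^(-λm) = 0.5
λm = ln(2)
m = ln(2) / λ

Given m = 0.2751:
λ = ln(2) / 0.2751 = 0.693147 / 0.2751 = 2.5196

Verification: ln(2) / 2.5196 = 0.2751 ✓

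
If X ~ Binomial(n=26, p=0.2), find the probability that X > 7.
0.131291

We have X ~ Binomial(n=26, p=0.2).

P(X > 7) = 1 - P(X ≤ 7)
                = 1 - F(7)
                = 1 - 0.868709
                = 0.131291

So there's approximately a 13.1% chance that X exceeds 7.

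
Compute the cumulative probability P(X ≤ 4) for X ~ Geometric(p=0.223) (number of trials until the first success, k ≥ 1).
0.635511

We have X ~ Geometric(p=0.223) (number of trials until the first success, k ≥ 1).

The CDF gives us P(X ≤ k).

Using the CDF:
P(X ≤ 4) = 0.635511

This means there's approximately a 63.6% chance that X is at most 4.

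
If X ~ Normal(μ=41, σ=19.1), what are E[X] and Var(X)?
E[X] = 41.0000, Var(X) = 364.8100

We have X ~ Normal(μ=41, σ=19.1).

For a Normal distribution with μ=41, σ=19.1:

Expected value:
E[X] = 41.0000

Variance:
Var(X) = 364.8100

Standard deviation:
σ = √Var(X) = 19.1000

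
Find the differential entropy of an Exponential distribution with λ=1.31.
0.7300 nats

We have X ~ Exponential(λ=1.31).

The differential entropy measures the uncertainty or information content of the distribution.

For an Exponential distribution with λ=1.31:
h(X) = 0.7300 nats

(In bits, this would be 1.0531 bits.)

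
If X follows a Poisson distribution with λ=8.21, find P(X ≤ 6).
0.288404

We have X ~ Poisson(λ=8.21).

The CDF gives us P(X ≤ k).

Using the CDF:
P(X ≤ 6) = 0.288404

This means there's approximately a 28.8% chance that X is at most 6.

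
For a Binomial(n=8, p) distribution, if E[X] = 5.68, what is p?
p = 0.71

For a Binomial(n, p) distribution:
E[X] = n × p

Given n = 8 and E[X] = 5.68:
5.68 = 8 × p
p = 5.68 / 8 = 0.71

Verification: Binomial(8, 0.71) has E[X] = 5.68 ✓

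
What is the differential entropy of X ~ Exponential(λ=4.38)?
-0.4770 nats

We have X ~ Exponential(λ=4.38).

The differential entropy measures the uncertainty or information content of the distribution.

For an Exponential distribution with λ=4.38:
h(X) = -0.4770 nats

(In bits, this would be -0.6882 bits.)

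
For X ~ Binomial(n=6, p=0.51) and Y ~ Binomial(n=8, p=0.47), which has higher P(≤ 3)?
X has higher probability (P(X ≤ 3) = 0.6373 > P(Y ≤ 3) = 0.4306)

Compute P(≤ 3) for each distribution:

X ~ Binomial(n=6, p=0.51):
P(X ≤ 3) = 0.6373

Y ~ Binomial(n=8, p=0.47):
P(Y ≤ 3) = 0.4306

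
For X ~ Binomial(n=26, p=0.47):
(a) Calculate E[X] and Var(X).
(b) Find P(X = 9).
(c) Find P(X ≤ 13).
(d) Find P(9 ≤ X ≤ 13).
(a) E[X] = 12.2200, Var(X) = 6.4766
(b) P(X = 9) = 0.071839
(c) P(X ≤ 13) = 0.693106
(d) P(9 ≤ X ≤ 13) = 0.622565

We have X ~ Binomial(n=26, p=0.47).

(a) Moments:
E[X] = 12.2200
Var(X) = 6.4766
σ = √Var(X) = 2.5449

(b) Point probability using PMF:
P(X = 9) = 0.071839

(c) Cumulative probability using CDF:
P(X ≤ 13) = F(13) = 0.693106

(d) Range probability:
P(9 ≤ X ≤ 13) = P(X ≤ 13) - P(X ≤ 8)
                   = F(13) - F(8)
                   = 0.693106 - 0.070541
                   = 0.622565

This means approximately 62.3% of outcomes fall in the interval [9, 13].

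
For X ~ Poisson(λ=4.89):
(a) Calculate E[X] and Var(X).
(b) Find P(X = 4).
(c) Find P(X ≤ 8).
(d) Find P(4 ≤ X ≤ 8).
(a) E[X] = 4.8900, Var(X) = 4.8900
(b) P(X = 4) = 0.179194
(c) P(X ≤ 8) = 0.938851
(d) P(4 ≤ X ≤ 8) = 0.658043

We have X ~ Poisson(λ=4.89).

(a) Moments:
E[X] = 4.8900
Var(X) = 4.8900
σ = √Var(X) = 2.2113

(b) Point probability using PMF:
P(X = 4) = 0.179194

(c) Cumulative probability using CDF:
P(X ≤ 8) = F(8) = 0.938851

(d) Range probability:
P(4 ≤ X ≤ 8) = P(X ≤ 8) - P(X ≤ 3)
                   = F(8) - F(3)
                   = 0.938851 - 0.280808
                   = 0.658043

This means approximately 65.8% of outcomes fall in the interval [4, 8].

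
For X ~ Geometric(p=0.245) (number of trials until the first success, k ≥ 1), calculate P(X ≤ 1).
0.245000

We have X ~ Geometric(p=0.245) (number of trials until the first success, k ≥ 1).

The CDF gives us P(X ≤ k).

Using the CDF:
P(X ≤ 1) = 0.245000

This means there's approximately a 24.5% chance that X is at most 1.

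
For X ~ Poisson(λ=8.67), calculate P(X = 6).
0.101263

We have X ~ Poisson(λ=8.67).

For a Poisson distribution, the PMF gives us the probability of each outcome.

Using the PMF formula:
P(X = 6) = 0.101263

Rounded to 4 decimal places: 0.1013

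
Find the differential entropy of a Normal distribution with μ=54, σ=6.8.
3.3359 nats

We have X ~ Normal(μ=54, σ=6.8).

The differential entropy measures the uncertainty or information content of the distribution.

For a Normal distribution with μ=54, σ=6.8:
h(X) = 3.3359 nats

(In bits, this would be 4.8126 bits.)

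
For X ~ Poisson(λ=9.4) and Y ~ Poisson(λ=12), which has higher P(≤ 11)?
X has higher probability (P(X ≤ 11) = 0.7626 > P(Y ≤ 11) = 0.4616)

Compute P(≤ 11) for each distribution:

X ~ Poisson(λ=9.4):
P(X ≤ 11) = 0.7626

Y ~ Poisson(λ=12):
P(Y ≤ 11) = 0.4616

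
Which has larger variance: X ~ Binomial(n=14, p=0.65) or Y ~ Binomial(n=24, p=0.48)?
Y has larger variance (5.9904 > 3.1850)

Compute the variance for each distribution:

X ~ Binomial(n=14, p=0.65):
Var(X) = 3.1850

Y ~ Binomial(n=24, p=0.48):
Var(Y) = 5.9904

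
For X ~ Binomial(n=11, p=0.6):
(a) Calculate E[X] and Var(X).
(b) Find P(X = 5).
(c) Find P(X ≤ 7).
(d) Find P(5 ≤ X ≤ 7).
(a) E[X] = 6.6000, Var(X) = 2.6400
(b) P(X = 5) = 0.147149
(c) P(X ≤ 7) = 0.703716
(d) P(5 ≤ X ≤ 7) = 0.604363

We have X ~ Binomial(n=11, p=0.6).

(a) Moments:
E[X] = 6.6000
Var(X) = 2.6400
σ = √Var(X) = 1.6248

(b) Point probability using PMF:
P(X = 5) = 0.147149

(c) Cumulative probability using CDF:
P(X ≤ 7) = F(7) = 0.703716

(d) Range probability:
P(5 ≤ X ≤ 7) = P(X ≤ 7) - P(X ≤ 4)
                   = F(7) - F(4)
                   = 0.703716 - 0.099353
                   = 0.604363

This means approximately 60.4% of outcomes fall in the interval [5, 7].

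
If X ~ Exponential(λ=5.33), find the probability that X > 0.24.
0.278260

We have X ~ Exponential(λ=5.33).

P(X > 0.24) = 1 - P(X ≤ 0.24)
                = 1 - F(0.24)
                = 1 - 0.721740
                = 0.278260

So there's approximately a 27.8% chance that X exceeds 0.24.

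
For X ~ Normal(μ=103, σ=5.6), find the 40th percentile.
101.5813

We have X ~ Normal(μ=103, σ=5.6).

We want to find x such that P(X ≤ x) = 0.4.

This is the 40th percentile, which means 40% of values fall below this point.

Using the inverse CDF (quantile function):
x = F⁻¹(0.4) = 101.5813

Verification: P(X ≤ 101.5813) = 0.4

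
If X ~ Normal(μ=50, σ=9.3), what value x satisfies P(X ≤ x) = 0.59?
52.1162

We have X ~ Normal(μ=50, σ=9.3).

We want to find x such that P(X ≤ x) = 0.59.

This is the 59th percentile, which means 59% of values fall below this point.

Using the inverse CDF (quantile function):
x = F⁻¹(0.59) = 52.1162

Verification: P(X ≤ 52.1162) = 0.59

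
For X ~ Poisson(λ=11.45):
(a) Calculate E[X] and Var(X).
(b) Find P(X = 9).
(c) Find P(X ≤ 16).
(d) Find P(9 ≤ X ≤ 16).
(a) E[X] = 11.4500, Var(X) = 11.4500
(b) P(X = 9) = 0.099269
(c) P(X ≤ 16) = 0.925844
(d) P(9 ≤ X ≤ 16) = 0.731382

We have X ~ Poisson(λ=11.45).

(a) Moments:
E[X] = 11.4500
Var(X) = 11.4500
σ = √Var(X) = 3.3838

(b) Point probability using PMF:
P(X = 9) = 0.099269

(c) Cumulative probability using CDF:
P(X ≤ 16) = F(16) = 0.925844

(d) Range probability:
P(9 ≤ X ≤ 16) = P(X ≤ 16) - P(X ≤ 8)
                   = F(16) - F(8)
                   = 0.925844 - 0.194462
                   = 0.731382

This means approximately 73.1% of outcomes fall in the interval [9, 16].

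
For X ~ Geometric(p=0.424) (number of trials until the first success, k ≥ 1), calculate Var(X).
3.2040

We have X ~ Geometric(p=0.424) (number of trials until the first success, k ≥ 1).

For a Geometric distribution with p=0.424 (number of trials until the first success, k ≥ 1):
Var(X) = 3.2040

The variance measures the spread of the distribution around the mean.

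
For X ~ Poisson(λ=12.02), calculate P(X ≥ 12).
0.540688

We have X ~ Poisson(λ=12.02).

For discrete distributions, P(X ≥ 12) = 1 - P(X ≤ 11).

P(X ≤ 11) = 0.459312
P(X ≥ 12) = 1 - 0.459312 = 0.540688

So there's approximately a 54.1% chance that X is at least 12.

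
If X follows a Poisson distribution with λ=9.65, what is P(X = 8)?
0.120159

We have X ~ Poisson(λ=9.65).

For a Poisson distribution, the PMF gives us the probability of each outcome.

Using the PMF formula:
P(X = 8) = 0.120159

Rounded to 4 decimal places: 0.1202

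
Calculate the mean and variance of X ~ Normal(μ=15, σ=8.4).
E[X] = 15.0000, Var(X) = 70.5600

We have X ~ Normal(μ=15, σ=8.4).

For a Normal distribution with μ=15, σ=8.4:

Expected value:
E[X] = 15.0000

Variance:
Var(X) = 70.5600

Standard deviation:
σ = √Var(X) = 8.4000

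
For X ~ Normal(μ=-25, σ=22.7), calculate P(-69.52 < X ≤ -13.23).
0.673020

We have X ~ Normal(μ=-25, σ=22.7).

To find P(-69.52 < X ≤ -13.23), we use:
P(-69.52 < X ≤ -13.23) = P(X ≤ -13.23) - P(X ≤ -69.52)
                 = F(-13.23) - F(-69.52)
                 = 0.697946 - 0.024926
                 = 0.673020

So there's approximately a 67.3% chance that X falls in this range.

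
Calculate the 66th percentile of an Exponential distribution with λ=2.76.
0.3909

We have X ~ Exponential(λ=2.76).

We want to find x such that P(X ≤ x) = 0.66.

This is the 66th percentile, which means 66% of values fall below this point.

Using the inverse CDF (quantile function):
x = F⁻¹(0.66) = 0.3909

Verification: P(X ≤ 0.3909) = 0.66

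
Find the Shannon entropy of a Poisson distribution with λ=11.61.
2.6373 nats

We have X ~ Poisson(λ=11.61).

The Shannon entropy measures the uncertainty or information content of the distribution.

For a Poisson distribution with λ=11.61:
H(X) = 2.6373 nats

(In bits, this would be 3.8049 bits.)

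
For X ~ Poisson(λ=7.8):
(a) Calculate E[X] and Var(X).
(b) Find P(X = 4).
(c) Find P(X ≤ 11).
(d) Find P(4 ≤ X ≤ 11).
(a) E[X] = 7.8000, Var(X) = 7.8000
(b) P(X = 4) = 0.063193
(c) P(X ≤ 11) = 0.901970
(d) P(4 ≤ X ≤ 11) = 0.853494

We have X ~ Poisson(λ=7.8).

(a) Moments:
E[X] = 7.8000
Var(X) = 7.8000
σ = √Var(X) = 2.7928

(b) Point probability using PMF:
P(X = 4) = 0.063193

(c) Cumulative probability using CDF:
P(X ≤ 11) = F(11) = 0.901970

(d) Range probability:
P(4 ≤ X ≤ 11) = P(X ≤ 11) - P(X ≤ 3)
                   = F(11) - F(3)
                   = 0.901970 - 0.048477
                   = 0.853494

This means approximately 85.3% of outcomes fall in the interval [4, 11].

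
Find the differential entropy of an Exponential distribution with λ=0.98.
1.0202 nats

We have X ~ Exponential(λ=0.98).

The differential entropy measures the uncertainty or information content of the distribution.

For an Exponential distribution with λ=0.98:
h(X) = 1.0202 nats

(In bits, this would be 1.4718 bits.)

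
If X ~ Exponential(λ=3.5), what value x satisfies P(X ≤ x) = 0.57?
0.2411

We have X ~ Exponential(λ=3.5).

We want to find x such that P(X ≤ x) = 0.57.

This is the 57th percentile, which means 57% of values fall below this point.

Using the inverse CDF (quantile function):
x = F⁻¹(0.57) = 0.2411

Verification: P(X ≤ 0.2411) = 0.57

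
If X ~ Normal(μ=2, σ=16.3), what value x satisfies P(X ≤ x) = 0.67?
9.1706

We have X ~ Normal(μ=2, σ=16.3).

We want to find x such that P(X ≤ x) = 0.67.

This is the 67th percentile, which means 67% of values fall below this point.

Using the inverse CDF (quantile function):
x = F⁻¹(0.67) = 9.1706

Verification: P(X ≤ 9.1706) = 0.67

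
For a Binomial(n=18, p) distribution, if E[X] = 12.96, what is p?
p = 0.72

For a Binomial(n, p) distribution:
E[X] = n × p

Given n = 18 and E[X] = 12.96:
12.96 = 18 × p
p = 12.96 / 18 = 0.72

Verification: Binomial(18, 0.72) has E[X] = 12.96 ✓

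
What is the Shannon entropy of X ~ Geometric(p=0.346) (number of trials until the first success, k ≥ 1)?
1.8640 nats

We have X ~ Geometric(p=0.346) (number of trials until the first success, k ≥ 1).

The Shannon entropy measures the uncertainty or information content of the distribution.

For a Geometric distribution with p=0.346 (number of trials until the first success, k ≥ 1):
H(X) = 1.8640 nats

(In bits, this would be 2.6891 bits.)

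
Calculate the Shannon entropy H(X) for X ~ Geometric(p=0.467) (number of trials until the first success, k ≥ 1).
1.4796 nats

We have X ~ Geometric(p=0.467) (number of trials until the first success, k ≥ 1).

The Shannon entropy measures the uncertainty or information content of the distribution.

For a Geometric distribution with p=0.467 (number of trials until the first success, k ≥ 1):
H(X) = 1.4796 nats

(In bits, this would be 2.1346 bits.)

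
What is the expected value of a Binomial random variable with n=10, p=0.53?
5.3000

We have X ~ Binomial(n=10, p=0.53).

For a Binomial distribution with n=10, p=0.53:
E[X] = 5.3000

This is the expected (average) value of X.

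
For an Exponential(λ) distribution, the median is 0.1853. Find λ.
λ = 3.7407

For X ~ Exponential(λ), the CDF is F(x) = 1 - e^(-λx).
The median m satisfies F(m) = 0.5:
1 - e^(-λm) = 0.5
e^(-λm) = 0.5
λm = ln(2)
m = ln(2) / λ

Given m = 0.1853:
λ = ln(2) / 0.1853 = 0.693147 / 0.1853 = 3.7407

Verification: ln(2) / 3.7407 = 0.1853 ✓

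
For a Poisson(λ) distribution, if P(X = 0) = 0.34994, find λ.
λ = 1.0500

For a Poisson(λ) distribution, the PMF at 0 is:
P(X = 0) = λ^0 e^(-λ) / 0! = e^(-λ)

Given P(X = 0) = 0.34994:
e^(-λ) = 0.34994
-λ = ln(0.34994)
λ = -ln(0.34994) = 1.0500

Verification: e^(-1.0500) = 0.34994 ✓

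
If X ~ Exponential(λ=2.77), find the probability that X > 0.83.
0.100349

We have X ~ Exponential(λ=2.77).

P(X > 0.83) = 1 - P(X ≤ 0.83)
                = 1 - F(0.83)
                = 1 - 0.899651
                = 0.100349

So there's approximately a 10.0% chance that X exceeds 0.83.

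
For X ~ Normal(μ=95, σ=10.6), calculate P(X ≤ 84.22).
0.154581

We have X ~ Normal(μ=95, σ=10.6).

The CDF gives us P(X ≤ k).

Using the CDF:
P(X ≤ 84.22) = 0.154581

This means there's approximately a 15.5% chance that X is at most 84.22.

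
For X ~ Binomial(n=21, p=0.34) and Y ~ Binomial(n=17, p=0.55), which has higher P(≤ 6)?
X has higher probability (P(X ≤ 6) = 0.3934 > P(Y ≤ 6) = 0.0826)

Compute P(≤ 6) for each distribution:

X ~ Binomial(n=21, p=0.34):
P(X ≤ 6) = 0.3934

Y ~ Binomial(n=17, p=0.55):
P(Y ≤ 6) = 0.0826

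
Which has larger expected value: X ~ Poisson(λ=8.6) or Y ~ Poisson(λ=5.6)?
X has larger mean (8.6000 > 5.6000)

Compute the expected value for each distribution:

X ~ Poisson(λ=8.6):
E[X] = 8.6000

Y ~ Poisson(λ=5.6):
E[Y] = 5.6000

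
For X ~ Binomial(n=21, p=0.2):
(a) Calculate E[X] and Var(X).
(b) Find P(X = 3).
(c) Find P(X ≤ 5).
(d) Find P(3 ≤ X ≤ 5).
(a) E[X] = 4.2000, Var(X) = 3.3600
(b) P(X = 3) = 0.191673
(c) P(X ≤ 5) = 0.769296
(d) P(3 ≤ X ≤ 5) = 0.590593

We have X ~ Binomial(n=21, p=0.2).

(a) Moments:
E[X] = 4.2000
Var(X) = 3.3600
σ = √Var(X) = 1.8330

(b) Point probability using PMF:
P(X = 3) = 0.191673

(c) Cumulative probability using CDF:
P(X ≤ 5) = F(5) = 0.769296

(d) Range probability:
P(3 ≤ X ≤ 5) = P(X ≤ 5) - P(X ≤ 2)
                   = F(5) - F(2)
                   = 0.769296 - 0.178703
                   = 0.590593

This means approximately 59.1% of outcomes fall in the interval [3, 5].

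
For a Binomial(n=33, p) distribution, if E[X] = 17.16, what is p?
p = 0.52

For a Binomial(n, p) distribution:
E[X] = n × p

Given n = 33 and E[X] = 17.16:
17.16 = 33 × p
p = 17.16 / 33 = 0.52

Verification: Binomial(33, 0.52) has E[X] = 17.16 ✓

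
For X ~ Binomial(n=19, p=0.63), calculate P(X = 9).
0.069447

We have X ~ Binomial(n=19, p=0.63).

For a Binomial distribution, the PMF gives us the probability of each outcome.

Using the PMF formula:
P(X = 9) = 0.069447

Rounded to 4 decimal places: 0.0694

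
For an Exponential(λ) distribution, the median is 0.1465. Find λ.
λ = 4.7314

For X ~ Exponential(λ), the CDF is F(x) = 1 - e^(-λx).
The median m satisfies F(m) = 0.5:
1 - e^(-λm) = 0.5
e^(-λm) = 0.5
λm = ln(2)
m = ln(2) / λ

Given m = 0.1465:
λ = ln(2) / 0.1465 = 0.693147 / 0.1465 = 4.7314

Verification: ln(2) / 4.7314 = 0.1465 ✓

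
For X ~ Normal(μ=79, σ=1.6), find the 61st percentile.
79.4469

We have X ~ Normal(μ=79, σ=1.6).

We want to find x such that P(X ≤ x) = 0.61.

This is the 61st percentile, which means 61% of values fall below this point.

Using the inverse CDF (quantile function):
x = F⁻¹(0.61) = 79.4469

Verification: P(X ≤ 79.4469) = 0.61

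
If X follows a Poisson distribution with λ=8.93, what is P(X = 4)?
0.035071

We have X ~ Poisson(λ=8.93).

For a Poisson distribution, the PMF gives us the probability of each outcome.

Using the PMF formula:
P(X = 4) = 0.035071

Rounded to 4 decimal places: 0.0351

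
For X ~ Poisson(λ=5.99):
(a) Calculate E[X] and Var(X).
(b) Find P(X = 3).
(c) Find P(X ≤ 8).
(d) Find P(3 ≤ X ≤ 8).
(a) E[X] = 5.9900, Var(X) = 5.9900
(b) P(X = 3) = 0.089682
(c) P(X ≤ 8) = 0.848268
(d) P(3 ≤ X ≤ 8) = 0.785852

We have X ~ Poisson(λ=5.99).

(a) Moments:
E[X] = 5.9900
Var(X) = 5.9900
σ = √Var(X) = 2.4474

(b) Point probability using PMF:
P(X = 3) = 0.089682

(c) Cumulative probability using CDF:
P(X ≤ 8) = F(8) = 0.848268

(d) Range probability:
P(3 ≤ X ≤ 8) = P(X ≤ 8) - P(X ≤ 2)
                   = F(8) - F(2)
                   = 0.848268 - 0.062416
                   = 0.785852

This means approximately 78.6% of outcomes fall in the interval [3, 8].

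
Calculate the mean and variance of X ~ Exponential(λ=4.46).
E[X] = 0.2242, Var(X) = 0.0503

We have X ~ Exponential(λ=4.46).

For an Exponential distribution with λ=4.46:

Expected value:
E[X] = 0.2242

Variance:
Var(X) = 0.0503

Standard deviation:
σ = √Var(X) = 0.2242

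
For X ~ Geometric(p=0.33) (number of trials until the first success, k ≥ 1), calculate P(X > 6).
0.090458

We have X ~ Geometric(p=0.33) (number of trials until the first success, k ≥ 1).

P(X > 6) = 1 - P(X ≤ 6)
                = 1 - F(6)
                = 1 - 0.909542
                = 0.090458

So there's approximately a 9.0% chance that X exceeds 6.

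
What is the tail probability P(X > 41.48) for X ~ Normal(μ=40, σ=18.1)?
0.467416

We have X ~ Normal(μ=40, σ=18.1).

P(X > 41.48) = 1 - P(X ≤ 41.48)
                = 1 - F(41.48)
                = 1 - 0.532584
                = 0.467416

So there's approximately a 46.7% chance that X exceeds 41.48.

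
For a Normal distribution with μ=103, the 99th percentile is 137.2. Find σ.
σ = 14.7012

For X ~ Normal(μ, σ), the p-th percentile satisfies x = μ + z_p × σ,
where z_p = Φ⁻¹(p) is the standard normal quantile.

Step 1: z_{0.99} = Φ⁻¹(0.99) = 2.3263

Step 2: Solve for σ:
137.2 = 103 + 2.3263 × σ
σ = (137.2 - 103) / 2.3263
σ = 34.20 / 2.3263
σ = 14.7012

Verification: μ + z × σ = 103 + 2.3263 × 14.7012 = 137.20 ✓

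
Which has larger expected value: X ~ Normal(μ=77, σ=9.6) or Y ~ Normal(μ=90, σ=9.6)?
Y has larger mean (90.0000 > 77.0000)

Compute the expected value for each distribution:

X ~ Normal(μ=77, σ=9.6):
E[X] = 77.0000

Y ~ Normal(μ=90, σ=9.6):
E[Y] = 90.0000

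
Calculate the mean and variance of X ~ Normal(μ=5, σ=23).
E[X] = 5.0000, Var(X) = 529.0000

We have X ~ Normal(μ=5, σ=23).

For a Normal distribution with μ=5, σ=23:

Expected value:
E[X] = 5.0000

Variance:
Var(X) = 529.0000

Standard deviation:
σ = √Var(X) = 23.0000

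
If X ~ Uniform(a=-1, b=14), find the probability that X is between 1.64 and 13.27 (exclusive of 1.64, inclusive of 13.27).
0.775333

We have X ~ Uniform(a=-1, b=14).

To find P(1.64 < X ≤ 13.27), we use:
P(1.64 < X ≤ 13.27) = P(X ≤ 13.27) - P(X ≤ 1.64)
                 = F(13.27) - F(1.64)
                 = 0.951333 - 0.176000
                 = 0.775333

So there's approximately a 77.5% chance that X falls in this range.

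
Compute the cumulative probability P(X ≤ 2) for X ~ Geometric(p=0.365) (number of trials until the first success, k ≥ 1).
0.596775

We have X ~ Geometric(p=0.365) (number of trials until the first success, k ≥ 1).

The CDF gives us P(X ≤ k).

Using the CDF:
P(X ≤ 2) = 0.596775

This means there's approximately a 59.7% chance that X is at most 2.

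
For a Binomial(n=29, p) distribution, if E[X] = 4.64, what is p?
p = 0.16

For a Binomial(n, p) distribution:
E[X] = n × p

Given n = 29 and E[X] = 4.64:
4.64 = 29 × p
p = 4.64 / 29 = 0.16

Verification: Binomial(29, 0.16) has E[X] = 4.64 ✓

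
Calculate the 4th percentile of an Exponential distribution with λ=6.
0.0068

We have X ~ Exponential(λ=6).

We want to find x such that P(X ≤ x) = 0.04.

This is the 4th percentile, which means 4% of values fall below this point.

Using the inverse CDF (quantile function):
x = F⁻¹(0.04) = 0.0068

Verification: P(X ≤ 0.0068) = 0.04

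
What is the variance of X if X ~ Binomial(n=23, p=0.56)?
5.6672

We have X ~ Binomial(n=23, p=0.56).

For a Binomial distribution with n=23, p=0.56:
Var(X) = 5.6672

The variance measures the spread of the distribution around the mean.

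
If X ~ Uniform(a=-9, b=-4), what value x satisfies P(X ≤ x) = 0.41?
-6.9500

We have X ~ Uniform(a=-9, b=-4).

We want to find x such that P(X ≤ x) = 0.41.

This is the 41st percentile, which means 41% of values fall below this point.

Using the inverse CDF (quantile function):
x = F⁻¹(0.41) = -6.9500

Verification: P(X ≤ -6.9500) = 0.41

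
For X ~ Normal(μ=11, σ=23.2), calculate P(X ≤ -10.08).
0.181775

We have X ~ Normal(μ=11, σ=23.2).

The CDF gives us P(X ≤ k).

Using the CDF:
P(X ≤ -10.08) = 0.181775

This means there's approximately a 18.2% chance that X is at most -10.08.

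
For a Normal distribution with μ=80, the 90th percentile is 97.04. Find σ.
σ = 13.2964

For X ~ Normal(μ, σ), the p-th percentile satisfies x = μ + z_p × σ,
where z_p = Φ⁻¹(p) is the standard normal quantile.

Step 1: z_{0.9} = Φ⁻¹(0.9) = 1.2816

Step 2: Solve for σ:
97.04 = 80 + 1.2816 × σ
σ = (97.04 - 80) / 1.2816
σ = 17.04 / 1.2816
σ = 13.2964

Verification: μ + z × σ = 80 + 1.2816 × 13.2964 = 97.04 ✓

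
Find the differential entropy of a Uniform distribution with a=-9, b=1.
2.3026 nats

We have X ~ Uniform(a=-9, b=1).

The differential entropy measures the uncertainty or information content of the distribution.

For a Uniform distribution with a=-9, b=1:
h(X) = 2.3026 nats

(In bits, this would be 3.3219 bits.)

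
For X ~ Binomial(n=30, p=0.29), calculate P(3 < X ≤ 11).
0.856460

We have X ~ Binomial(n=30, p=0.29).

To find P(3 < X ≤ 11), we use:
P(3 < X ≤ 11) = P(X ≤ 11) - P(X ≤ 3)
                 = F(11) - F(3)
                 = 0.868964 - 0.012504
                 = 0.856460

So there's approximately a 85.6% chance that X falls in this range.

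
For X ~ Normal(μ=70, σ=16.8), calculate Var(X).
282.2400

We have X ~ Normal(μ=70, σ=16.8).

For a Normal distribution with μ=70, σ=16.8:
Var(X) = 282.2400

The variance measures the spread of the distribution around the mean.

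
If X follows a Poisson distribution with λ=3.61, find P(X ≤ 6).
0.925898

We have X ~ Poisson(λ=3.61).

The CDF gives us P(X ≤ k).

Using the CDF:
P(X ≤ 6) = 0.925898

This means there's approximately a 92.6% chance that X is at most 6.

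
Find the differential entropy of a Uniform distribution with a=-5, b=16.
3.0445 nats

We have X ~ Uniform(a=-5, b=16).

The differential entropy measures the uncertainty or information content of the distribution.

For a Uniform distribution with a=-5, b=16:
h(X) = 3.0445 nats

(In bits, this would be 4.3923 bits.)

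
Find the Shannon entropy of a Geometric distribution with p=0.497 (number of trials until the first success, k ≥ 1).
1.3946 nats

We have X ~ Geometric(p=0.497) (number of trials until the first success, k ≥ 1).

The Shannon entropy measures the uncertainty or information content of the distribution.

For a Geometric distribution with p=0.497 (number of trials until the first success, k ≥ 1):
H(X) = 1.3946 nats

(In bits, this would be 2.0120 bits.)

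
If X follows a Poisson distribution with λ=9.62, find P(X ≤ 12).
0.826138

We have X ~ Poisson(λ=9.62).

The CDF gives us P(X ≤ k).

Using the CDF:
P(X ≤ 12) = 0.826138

This means there's approximately a 82.6% chance that X is at most 12.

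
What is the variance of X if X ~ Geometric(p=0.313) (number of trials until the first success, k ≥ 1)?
7.0124

We have X ~ Geometric(p=0.313) (number of trials until the first success, k ≥ 1).

For a Geometric distribution with p=0.313 (number of trials until the first success, k ≥ 1):
Var(X) = 7.0124

The variance measures the spread of the distribution around the mean.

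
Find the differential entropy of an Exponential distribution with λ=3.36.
-0.2119 nats

We have X ~ Exponential(λ=3.36).

The differential entropy measures the uncertainty or information content of the distribution.

For an Exponential distribution with λ=3.36:
h(X) = -0.2119 nats

(In bits, this would be -0.3058 bits.)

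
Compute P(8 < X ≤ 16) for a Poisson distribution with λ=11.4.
0.729650

We have X ~ Poisson(λ=11.4).

To find P(8 < X ≤ 16), we use:
P(8 < X ≤ 16) = P(X ≤ 16) - P(X ≤ 8)
                 = F(16) - F(8)
                 = 0.928043 - 0.198393
                 = 0.729650

So there's approximately a 73.0% chance that X falls in this range.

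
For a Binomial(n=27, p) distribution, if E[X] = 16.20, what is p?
p = 0.6

For a Binomial(n, p) distribution:
E[X] = n × p

Given n = 27 and E[X] = 16.20:
16.20 = 27 × p
p = 16.20 / 27 = 0.6

Verification: Binomial(27, 0.6) has E[X] = 16.20 ✓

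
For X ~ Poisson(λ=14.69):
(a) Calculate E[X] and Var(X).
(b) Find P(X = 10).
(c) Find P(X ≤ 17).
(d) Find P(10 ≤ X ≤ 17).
(a) E[X] = 14.6900, Var(X) = 14.6900
(b) P(X = 10) = 0.053786
(c) P(X ≤ 17) = 0.774560
(d) P(10 ≤ X ≤ 17) = 0.694018

We have X ~ Poisson(λ=14.69).

(a) Moments:
E[X] = 14.6900
Var(X) = 14.6900
σ = √Var(X) = 3.8328

(b) Point probability using PMF:
P(X = 10) = 0.053786

(c) Cumulative probability using CDF:
P(X ≤ 17) = F(17) = 0.774560

(d) Range probability:
P(10 ≤ X ≤ 17) = P(X ≤ 17) - P(X ≤ 9)
                   = F(17) - F(9)
                   = 0.774560 - 0.080542
                   = 0.694018

This means approximately 69.4% of outcomes fall in the interval [10, 17].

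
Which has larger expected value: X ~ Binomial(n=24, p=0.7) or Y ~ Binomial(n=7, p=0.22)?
X has larger mean (16.8000 > 1.5400)

Compute the expected value for each distribution:

X ~ Binomial(n=24, p=0.7):
E[X] = 16.8000

Y ~ Binomial(n=7, p=0.22):
E[Y] = 1.5400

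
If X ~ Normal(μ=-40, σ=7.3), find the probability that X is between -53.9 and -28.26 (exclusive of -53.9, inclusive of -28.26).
0.917658

We have X ~ Normal(μ=-40, σ=7.3).

To find P(-53.9 < X ≤ -28.26), we use:
P(-53.9 < X ≤ -28.26) = P(X ≤ -28.26) - P(X ≤ -53.9)
                 = F(-28.26) - F(-53.9)
                 = 0.946106 - 0.028448
                 = 0.917658

So there's approximately a 91.8% chance that X falls in this range.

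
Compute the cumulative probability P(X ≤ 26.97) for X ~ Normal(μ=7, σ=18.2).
0.863735

We have X ~ Normal(μ=7, σ=18.2).

The CDF gives us P(X ≤ k).

Using the CDF:
P(X ≤ 26.97) = 0.863735

This means there's approximately a 86.4% chance that X is at most 26.97.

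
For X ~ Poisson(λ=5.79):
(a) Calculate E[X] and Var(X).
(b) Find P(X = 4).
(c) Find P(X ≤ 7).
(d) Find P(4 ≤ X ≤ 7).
(a) E[X] = 5.7900, Var(X) = 5.7900
(b) P(X = 4) = 0.143198
(c) P(X ≤ 7) = 0.772351
(d) P(4 ≤ X ≤ 7) = 0.601401

We have X ~ Poisson(λ=5.79).

(a) Moments:
E[X] = 5.7900
Var(X) = 5.7900
σ = √Var(X) = 2.4062

(b) Point probability using PMF:
P(X = 4) = 0.143198

(c) Cumulative probability using CDF:
P(X ≤ 7) = F(7) = 0.772351

(d) Range probability:
P(4 ≤ X ≤ 7) = P(X ≤ 7) - P(X ≤ 3)
                   = F(7) - F(3)
                   = 0.772351 - 0.170950
                   = 0.601401

This means approximately 60.1% of outcomes fall in the interval [4, 7].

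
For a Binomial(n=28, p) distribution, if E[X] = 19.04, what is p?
p = 0.68

For a Binomial(n, p) distribution:
E[X] = n × p

Given n = 28 and E[X] = 19.04:
19.04 = 28 × p
p = 19.04 / 28 = 0.68

Verification: Binomial(28, 0.68) has E[X] = 19.04 ✓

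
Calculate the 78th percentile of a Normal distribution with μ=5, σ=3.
7.3166

We have X ~ Normal(μ=5, σ=3).

We want to find x such that P(X ≤ x) = 0.78.

This is the 78th percentile, which means 78% of values fall below this point.

Using the inverse CDF (quantile function):
x = F⁻¹(0.78) = 7.3166

Verification: P(X ≤ 7.3166) = 0.78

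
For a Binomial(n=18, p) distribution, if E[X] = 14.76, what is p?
p = 0.82

For a Binomial(n, p) distribution:
E[X] = n × p

Given n = 18 and E[X] = 14.76:
14.76 = 18 × p
p = 14.76 / 18 = 0.82

Verification: Binomial(18, 0.82) has E[X] = 14.76 ✓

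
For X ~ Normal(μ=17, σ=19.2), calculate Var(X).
368.6400

We have X ~ Normal(μ=17, σ=19.2).

For a Normal distribution with μ=17, σ=19.2:
Var(X) = 368.6400

The variance measures the spread of the distribution around the mean.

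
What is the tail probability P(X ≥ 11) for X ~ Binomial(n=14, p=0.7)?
0.355167

We have X ~ Binomial(n=14, p=0.7).

For discrete distributions, P(X ≥ 11) = 1 - P(X ≤ 10).

P(X ≤ 10) = 0.644833
P(X ≥ 11) = 1 - 0.644833 = 0.355167

So there's approximately a 35.5% chance that X is at least 11.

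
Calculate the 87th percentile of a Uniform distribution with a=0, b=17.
14.7900

We have X ~ Uniform(a=0, b=17).

We want to find x such that P(X ≤ x) = 0.87.

This is the 87th percentile, which means 87% of values fall below this point.

Using the inverse CDF (quantile function):
x = F⁻¹(0.87) = 14.7900

Verification: P(X ≤ 14.7900) = 0.87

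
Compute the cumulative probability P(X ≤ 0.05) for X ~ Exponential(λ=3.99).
0.180860

We have X ~ Exponential(λ=3.99).

The CDF gives us P(X ≤ k).

Using the CDF:
P(X ≤ 0.05) = 0.180860

This means there's approximately a 18.1% chance that X is at most 0.05.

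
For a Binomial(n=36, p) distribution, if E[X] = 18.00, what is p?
p = 0.5

For a Binomial(n, p) distribution:
E[X] = n × p

Given n = 36 and E[X] = 18.00:
18.00 = 36 × p
p = 18.00 / 36 = 0.5

Verification: Binomial(36, 0.5) has E[X] = 18.00 ✓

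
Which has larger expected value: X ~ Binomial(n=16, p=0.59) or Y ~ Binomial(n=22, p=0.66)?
Y has larger mean (14.5200 > 9.4400)

Compute the expected value for each distribution:

X ~ Binomial(n=16, p=0.59):
E[X] = 9.4400

Y ~ Binomial(n=22, p=0.66):
E[Y] = 14.5200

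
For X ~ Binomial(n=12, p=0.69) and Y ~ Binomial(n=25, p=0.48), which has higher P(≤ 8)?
X has higher probability (P(X ≤ 8) = 0.5381 > P(Y ≤ 8) = 0.0795)

Compute P(≤ 8) for each distribution:

X ~ Binomial(n=12, p=0.69):
P(X ≤ 8) = 0.5381

Y ~ Binomial(n=25, p=0.48):
P(Y ≤ 8) = 0.0795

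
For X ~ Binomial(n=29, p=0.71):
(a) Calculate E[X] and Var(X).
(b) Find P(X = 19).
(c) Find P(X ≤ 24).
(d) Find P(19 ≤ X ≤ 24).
(a) E[X] = 20.5900, Var(X) = 5.9711
(b) P(X = 19) = 0.125768
(c) P(X ≤ 24) = 0.951871
(d) P(19 ≤ X ≤ 24) = 0.757837

We have X ~ Binomial(n=29, p=0.71).

(a) Moments:
E[X] = 20.5900
Var(X) = 5.9711
σ = √Var(X) = 2.4436

(b) Point probability using PMF:
P(X = 19) = 0.125768

(c) Cumulative probability using CDF:
P(X ≤ 24) = F(24) = 0.951871

(d) Range probability:
P(19 ≤ X ≤ 24) = P(X ≤ 24) - P(X ≤ 18)
                   = F(24) - F(18)
                   = 0.951871 - 0.194034
                   = 0.757837

This means approximately 75.8% of outcomes fall in the interval [19, 24].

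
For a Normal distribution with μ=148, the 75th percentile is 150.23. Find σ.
σ = 3.3062

For X ~ Normal(μ, σ), the p-th percentile satisfies x = μ + z_p × σ,
where z_p = Φ⁻¹(p) is the standard normal quantile.

Step 1: z_{0.75} = Φ⁻¹(0.75) = 0.6745

Step 2: Solve for σ:
150.23 = 148 + 0.6745 × σ
σ = (150.23 - 148) / 0.6745
σ = 2.23 / 0.6745
σ = 3.3062

Verification: μ + z × σ = 148 + 0.6745 × 3.3062 = 150.23 ✓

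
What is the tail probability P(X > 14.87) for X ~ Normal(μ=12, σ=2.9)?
0.161171

We have X ~ Normal(μ=12, σ=2.9).

P(X > 14.87) = 1 - P(X ≤ 14.87)
                = 1 - F(14.87)
                = 1 - 0.838829
                = 0.161171

So there's approximately a 16.1% chance that X exceeds 14.87.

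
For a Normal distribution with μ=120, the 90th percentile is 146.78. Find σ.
σ = 20.8965

For X ~ Normal(μ, σ), the p-th percentile satisfies x = μ + z_p × σ,
where z_p = Φ⁻¹(p) is the standard normal quantile.

Step 1: z_{0.9} = Φ⁻¹(0.9) = 1.2816

Step 2: Solve for σ:
146.78 = 120 + 1.2816 × σ
σ = (146.78 - 120) / 1.2816
σ = 26.78 / 1.2816
σ = 20.8965

Verification: μ + z × σ = 120 + 1.2816 × 20.8965 = 146.78 ✓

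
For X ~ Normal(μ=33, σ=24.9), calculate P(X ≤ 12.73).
0.207806

We have X ~ Normal(μ=33, σ=24.9).

The CDF gives us P(X ≤ k).

Using the CDF:
P(X ≤ 12.73) = 0.207806

This means there's approximately a 20.8% chance that X is at most 12.73.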